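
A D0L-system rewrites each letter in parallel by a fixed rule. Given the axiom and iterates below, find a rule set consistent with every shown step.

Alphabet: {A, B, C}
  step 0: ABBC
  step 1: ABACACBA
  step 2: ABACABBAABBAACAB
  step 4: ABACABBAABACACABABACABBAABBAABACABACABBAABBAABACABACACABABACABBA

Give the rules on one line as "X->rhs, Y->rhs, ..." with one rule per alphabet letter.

A->AB, B->AC, C->BA

  step 1 ⇒ step 2: ABACACBA ⇒ AB·AC·AB·BA·AB·BA·AC·AB
    A ↦ AB
    B ↦ AC
    C ↦ BA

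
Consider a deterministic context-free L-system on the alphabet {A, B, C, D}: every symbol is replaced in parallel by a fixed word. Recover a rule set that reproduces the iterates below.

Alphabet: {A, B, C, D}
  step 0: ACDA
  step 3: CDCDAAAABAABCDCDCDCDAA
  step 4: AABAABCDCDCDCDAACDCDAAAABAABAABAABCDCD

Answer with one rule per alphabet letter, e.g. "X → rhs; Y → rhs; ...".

  step 3 ⇒ step 4: CDCDAAAABAABCDCDCDCDAA ⇒ AA·B·AA·B·CD·CD·CD·CD·AA·CD·CD·AA·AA·B·AA·B·AA·B·AA·B·CD·CD
    A ↦ CD
    B ↦ AA
    C ↦ AA
    D ↦ B

A->CD, B->AA, C->AA, D->B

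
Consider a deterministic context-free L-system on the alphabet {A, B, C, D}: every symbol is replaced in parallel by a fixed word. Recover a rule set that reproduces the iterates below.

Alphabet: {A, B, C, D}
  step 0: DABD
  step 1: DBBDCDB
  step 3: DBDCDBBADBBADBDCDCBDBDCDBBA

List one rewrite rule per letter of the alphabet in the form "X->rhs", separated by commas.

A->B, B->DC, C->BA, D->DB

  step 0 ⇒ step 1: DABD ⇒ DB·B·DC·DB
    A ↦ B
    B ↦ DC
    D ↦ DB
    C ↦ BA  (constrained at step 1)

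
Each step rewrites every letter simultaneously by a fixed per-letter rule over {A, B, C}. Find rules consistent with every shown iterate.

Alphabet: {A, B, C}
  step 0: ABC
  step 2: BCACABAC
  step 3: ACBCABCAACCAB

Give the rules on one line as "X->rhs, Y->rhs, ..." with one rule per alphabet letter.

A->CA, B->AC, C->B

  step 2 ⇒ step 3: BCACABAC ⇒ AC·B·CA·B·CA·AC·CA·B
    A ↦ CA
    B ↦ AC
    C ↦ B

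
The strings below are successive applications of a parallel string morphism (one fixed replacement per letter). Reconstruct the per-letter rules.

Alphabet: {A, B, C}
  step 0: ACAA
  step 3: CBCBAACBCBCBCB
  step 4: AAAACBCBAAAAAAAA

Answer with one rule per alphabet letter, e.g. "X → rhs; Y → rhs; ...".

  step 3 ⇒ step 4: CBCBAACBCBCBCB ⇒ A·A·A·A·CB·CB·A·A·A·A·A·A·A·A
    A ↦ CB
    B ↦ A
    C ↦ A

A->CB, B->A, C->A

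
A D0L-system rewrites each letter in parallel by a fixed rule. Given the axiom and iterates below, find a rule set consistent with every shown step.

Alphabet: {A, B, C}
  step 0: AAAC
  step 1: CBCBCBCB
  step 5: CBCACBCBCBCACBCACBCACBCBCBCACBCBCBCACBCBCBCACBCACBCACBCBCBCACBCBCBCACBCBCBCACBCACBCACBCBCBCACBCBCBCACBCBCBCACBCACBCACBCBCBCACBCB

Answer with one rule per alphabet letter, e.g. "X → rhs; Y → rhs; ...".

  step 0 ⇒ step 1: AAAC ⇒ CB·CB·CB·CB
    A ↦ CB
    C ↦ CB
    B ↦ CA  (constrained at step 1)

A->CB, B->CA, C->CB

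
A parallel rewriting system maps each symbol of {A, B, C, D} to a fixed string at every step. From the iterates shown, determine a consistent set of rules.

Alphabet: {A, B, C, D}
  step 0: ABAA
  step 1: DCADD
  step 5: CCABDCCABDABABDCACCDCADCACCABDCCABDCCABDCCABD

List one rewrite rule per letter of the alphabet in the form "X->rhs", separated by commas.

  step 0 ⇒ step 1: ABAA ⇒ D·CA·D·D
    A ↦ D
    B ↦ CA
    C ↦ AB  (constrained at step 1)
    D ↦ CC  (constrained at step 1)

A->D, B->CA, C->AB, D->CC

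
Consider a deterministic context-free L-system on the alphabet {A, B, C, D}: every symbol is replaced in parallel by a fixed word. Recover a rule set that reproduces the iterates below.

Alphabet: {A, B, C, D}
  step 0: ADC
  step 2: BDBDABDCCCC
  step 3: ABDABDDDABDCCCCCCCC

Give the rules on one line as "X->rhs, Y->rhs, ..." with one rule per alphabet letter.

  step 2 ⇒ step 3: BDBDABDCCCC ⇒ A·BD·A·BD·DD·A·BD·CC·CC·CC·CC
    A ↦ DD
    B ↦ A
    C ↦ CC
    D ↦ BD

A->DD, B->A, C->CC, D->BD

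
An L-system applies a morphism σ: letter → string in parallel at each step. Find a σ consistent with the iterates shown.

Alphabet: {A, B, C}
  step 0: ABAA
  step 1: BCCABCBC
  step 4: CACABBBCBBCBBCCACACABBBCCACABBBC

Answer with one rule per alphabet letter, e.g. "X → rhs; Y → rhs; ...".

A->BC, B->CA, C->B

  step 0 ⇒ step 1: ABAA ⇒ BC·CA·BC·BC
    A ↦ BC
    B ↦ CA
    C ↦ B  (constrained at step 1)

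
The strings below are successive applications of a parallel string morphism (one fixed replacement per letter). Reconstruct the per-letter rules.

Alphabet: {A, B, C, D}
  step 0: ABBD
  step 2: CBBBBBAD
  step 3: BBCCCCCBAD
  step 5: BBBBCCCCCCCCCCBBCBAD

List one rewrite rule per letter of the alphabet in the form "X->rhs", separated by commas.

A->B, B->C, C->BB, D->AD

  step 2 ⇒ step 3: CBBBBBAD ⇒ BB·C·C·C·C·C·B·AD
    A ↦ B
    B ↦ C
    C ↦ BB
    D ↦ AD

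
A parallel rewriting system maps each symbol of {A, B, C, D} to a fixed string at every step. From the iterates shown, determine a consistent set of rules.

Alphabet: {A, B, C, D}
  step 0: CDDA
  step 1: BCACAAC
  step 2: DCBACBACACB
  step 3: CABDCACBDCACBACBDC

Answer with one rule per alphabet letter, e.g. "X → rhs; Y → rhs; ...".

A->AC, B->DC, C->B, D->CA

  step 2 ⇒ step 3: DCBACBACACB ⇒ CA·B·DC·AC·B·DC·AC·B·AC·B·DC
    A ↦ AC
    B ↦ DC
    C ↦ B
    D ↦ CA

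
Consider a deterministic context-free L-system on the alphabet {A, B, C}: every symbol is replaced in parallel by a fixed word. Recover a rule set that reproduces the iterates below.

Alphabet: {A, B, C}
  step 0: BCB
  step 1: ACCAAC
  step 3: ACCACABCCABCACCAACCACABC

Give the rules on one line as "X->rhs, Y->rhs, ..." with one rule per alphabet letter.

A->BC, B->AC, C->CA

  step 0 ⇒ step 1: BCB ⇒ AC·CA·AC
    B ↦ AC
    C ↦ CA
    A ↦ BC  (constrained at step 1)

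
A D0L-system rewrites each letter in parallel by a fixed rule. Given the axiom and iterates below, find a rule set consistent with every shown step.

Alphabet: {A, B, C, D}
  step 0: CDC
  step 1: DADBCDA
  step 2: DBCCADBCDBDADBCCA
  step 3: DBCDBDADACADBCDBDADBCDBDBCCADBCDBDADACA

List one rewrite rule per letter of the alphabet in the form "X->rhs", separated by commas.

A->CA, B->DB, C->DA, D->DBC

  step 2 ⇒ step 3: DBCCADBCDBDADBCCA ⇒ DBC·DB·DA·DA·CA·DBC·DB·DA·DBC·DB·DBC·CA·DBC·DB·DA·DA·CA
    A ↦ CA
    B ↦ DB
    C ↦ DA
    D ↦ DBC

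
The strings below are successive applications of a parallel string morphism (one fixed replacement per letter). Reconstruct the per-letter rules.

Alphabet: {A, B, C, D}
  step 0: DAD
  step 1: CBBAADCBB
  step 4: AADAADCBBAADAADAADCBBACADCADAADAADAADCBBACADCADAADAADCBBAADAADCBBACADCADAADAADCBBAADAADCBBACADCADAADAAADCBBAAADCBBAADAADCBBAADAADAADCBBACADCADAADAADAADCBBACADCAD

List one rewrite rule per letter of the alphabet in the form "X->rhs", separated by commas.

A->AAD, B->CAD, C->A, D->CBB

  step 0 ⇒ step 1: DAD ⇒ CBB·AAD·CBB
    A ↦ AAD
    D ↦ CBB
    B ↦ CAD  (constrained at step 1)
    C ↦ A  (constrained at step 1)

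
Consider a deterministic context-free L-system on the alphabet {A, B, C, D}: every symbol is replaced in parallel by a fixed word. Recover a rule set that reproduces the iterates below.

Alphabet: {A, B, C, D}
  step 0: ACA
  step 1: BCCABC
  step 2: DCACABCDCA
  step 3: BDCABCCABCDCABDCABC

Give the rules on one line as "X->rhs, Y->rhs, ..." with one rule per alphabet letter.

  step 2 ⇒ step 3: DCACABCDCA ⇒ BD·CA·BC·CA·BC·D·CA·BD·CA·BC
    A ↦ BC
    B ↦ D
    C ↦ CA
    D ↦ BD

A->BC, B->D, C->CA, D->BD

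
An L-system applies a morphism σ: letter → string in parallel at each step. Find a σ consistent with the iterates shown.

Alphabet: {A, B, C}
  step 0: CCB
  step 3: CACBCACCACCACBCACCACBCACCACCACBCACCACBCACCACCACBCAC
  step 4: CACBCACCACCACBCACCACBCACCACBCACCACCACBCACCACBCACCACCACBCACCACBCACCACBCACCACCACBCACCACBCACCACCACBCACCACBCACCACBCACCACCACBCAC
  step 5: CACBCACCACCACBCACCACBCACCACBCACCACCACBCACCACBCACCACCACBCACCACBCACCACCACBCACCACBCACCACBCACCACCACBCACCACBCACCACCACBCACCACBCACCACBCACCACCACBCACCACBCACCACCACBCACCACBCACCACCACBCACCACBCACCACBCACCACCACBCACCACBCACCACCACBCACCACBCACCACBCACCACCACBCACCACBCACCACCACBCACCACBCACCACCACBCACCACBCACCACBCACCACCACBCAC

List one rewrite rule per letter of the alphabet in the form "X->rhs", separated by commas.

A->B, B->CAC, C->CAC

  step 4 ⇒ step 5: CACBCACCACCACBCACCACBCACCACBCACCACCACBCACCACBCACCACCACBCACCACBCACCACBCACCACCACBCACCACBCACCACCACBCACCACBCACCACBCACCACCACBCAC ⇒ CAC·B·CAC·CAC·CAC·B·CAC·CAC·B·CAC·CAC·B·CAC·CAC·CAC·B·CAC·CAC·B·CAC·CAC·CAC·B·CAC·CAC·B·CAC·CAC·CAC·B·CAC·CAC·B·CAC·CAC·B·CAC·CAC·CAC·B·CAC·CAC·B·CAC·CAC·CAC·B·CAC·CAC·B·CAC·CAC·B·CAC·CAC·CAC·B·CAC·CAC·B·CAC·CAC·CAC·B·CAC·CAC·B·CAC·CAC·CAC·B·CAC·CAC·B·CAC·CAC·B·CAC·CAC·CAC·B·CAC·CAC·B·CAC·CAC·CAC·B·CAC·CAC·B·CAC·CAC·B·CAC·CAC·CAC·B·CAC·CAC·B·CAC·CAC·CAC·B·CAC·CAC·B·CAC·CAC·CAC·B·CAC·CAC·B·CAC·CAC·B·CAC·CAC·CAC·B·CAC
    A ↦ B
    B ↦ CAC
    C ↦ CAC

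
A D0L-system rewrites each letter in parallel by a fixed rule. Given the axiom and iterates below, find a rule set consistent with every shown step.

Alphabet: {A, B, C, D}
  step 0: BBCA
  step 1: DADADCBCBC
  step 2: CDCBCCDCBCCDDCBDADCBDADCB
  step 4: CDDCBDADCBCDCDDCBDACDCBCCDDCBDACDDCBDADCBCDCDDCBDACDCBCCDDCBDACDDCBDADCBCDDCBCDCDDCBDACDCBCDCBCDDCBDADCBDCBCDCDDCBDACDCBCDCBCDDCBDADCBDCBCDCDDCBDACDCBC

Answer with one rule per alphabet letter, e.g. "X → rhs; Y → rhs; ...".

  step 1 ⇒ step 2: DADADCBCBC ⇒ CD·CBC·CD·CBC·CD·DCB·DA·DCB·DA·DCB
    A ↦ CBC
    B ↦ DA
    C ↦ DCB
    D ↦ CD

A->CBC, B->DA, C->DCB, D->CD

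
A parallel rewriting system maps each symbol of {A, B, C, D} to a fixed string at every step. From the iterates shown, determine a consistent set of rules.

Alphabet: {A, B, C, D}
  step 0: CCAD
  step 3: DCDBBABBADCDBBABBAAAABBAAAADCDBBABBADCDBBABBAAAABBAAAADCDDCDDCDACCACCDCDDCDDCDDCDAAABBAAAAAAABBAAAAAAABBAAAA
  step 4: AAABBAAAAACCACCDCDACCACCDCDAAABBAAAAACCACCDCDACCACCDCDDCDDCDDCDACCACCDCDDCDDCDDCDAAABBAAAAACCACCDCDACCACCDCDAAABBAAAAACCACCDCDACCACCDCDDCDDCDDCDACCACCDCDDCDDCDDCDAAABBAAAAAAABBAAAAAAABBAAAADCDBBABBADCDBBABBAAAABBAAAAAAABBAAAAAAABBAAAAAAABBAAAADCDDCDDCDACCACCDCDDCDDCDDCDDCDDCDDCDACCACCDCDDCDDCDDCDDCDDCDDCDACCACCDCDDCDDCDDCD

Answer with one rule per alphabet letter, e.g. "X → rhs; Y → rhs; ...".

  step 3 ⇒ step 4: DCDBBABBADCDBBABBAAAABBAAAADCDBBABBADCDBBABBAAAABBAAAADCDDCDDCDACCACCDCDDCDDCDDCDAAABBAAAAAAABBAAAAAAABBAAAA ⇒ AAA·BBA·AAA·ACC·ACC·DCD·ACC·ACC·DCD·AAA·BBA·AAA·ACC·ACC·DCD·ACC·ACC·DCD·DCD·DCD·DCD·ACC·ACC·DCD·DCD·DCD·DCD·AAA·BBA·AAA·ACC·ACC·DCD·ACC·ACC·DCD·AAA·BBA·AAA·ACC·ACC·DCD·ACC·ACC·DCD·DCD·DCD·DCD·ACC·ACC·DCD·DCD·DCD·DCD·AAA·BBA·AAA·AAA·BBA·AAA·AAA·BBA·AAA·DCD·BBA·BBA·DCD·BBA·BBA·AAA·BBA·AAA·AAA·BBA·AAA·AAA·BBA·AAA·AAA·BBA·AAA·DCD·DCD·DCD·ACC·ACC·DCD·DCD·DCD·DCD·DCD·DCD·DCD·ACC·ACC·DCD·DCD·DCD·DCD·DCD·DCD·DCD·ACC·ACC·DCD·DCD·DCD·DCD
    A ↦ DCD
    B ↦ ACC
    C ↦ BBA
    D ↦ AAA

A->DCD, B->ACC, C->BBA, D->AAA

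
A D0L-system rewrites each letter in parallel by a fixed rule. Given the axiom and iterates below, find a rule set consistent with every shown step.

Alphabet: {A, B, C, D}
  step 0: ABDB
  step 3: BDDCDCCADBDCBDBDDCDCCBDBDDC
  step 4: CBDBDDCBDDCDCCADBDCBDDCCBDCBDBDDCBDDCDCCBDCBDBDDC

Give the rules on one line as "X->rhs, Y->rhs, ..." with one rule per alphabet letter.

A->CAD, B->C, C->DC, D->BD

  step 3 ⇒ step 4: BDDCDCCADBDCBDBDDCDCCBDBDDC ⇒ C·BD·BD·DC·BD·DC·DC·CAD·BD·C·BD·DC·C·BD·C·BD·BD·DC·BD·DC·DC·C·BD·C·BD·BD·DC
    A ↦ CAD
    B ↦ C
    C ↦ DC
    D ↦ BD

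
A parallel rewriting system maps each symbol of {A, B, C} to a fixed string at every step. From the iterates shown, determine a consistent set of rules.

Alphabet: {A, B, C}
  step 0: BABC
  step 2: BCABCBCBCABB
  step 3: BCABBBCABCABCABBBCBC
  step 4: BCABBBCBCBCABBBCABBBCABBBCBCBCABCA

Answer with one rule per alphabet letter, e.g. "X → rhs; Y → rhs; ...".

A->BB, B->BC, C->A

  step 3 ⇒ step 4: BCABBBCABCABCABBBCBC ⇒ BC·A·BB·BC·BC·BC·A·BB·BC·A·BB·BC·A·BB·BC·BC·BC·A·BC·A
    A ↦ BB
    B ↦ BC
    C ↦ A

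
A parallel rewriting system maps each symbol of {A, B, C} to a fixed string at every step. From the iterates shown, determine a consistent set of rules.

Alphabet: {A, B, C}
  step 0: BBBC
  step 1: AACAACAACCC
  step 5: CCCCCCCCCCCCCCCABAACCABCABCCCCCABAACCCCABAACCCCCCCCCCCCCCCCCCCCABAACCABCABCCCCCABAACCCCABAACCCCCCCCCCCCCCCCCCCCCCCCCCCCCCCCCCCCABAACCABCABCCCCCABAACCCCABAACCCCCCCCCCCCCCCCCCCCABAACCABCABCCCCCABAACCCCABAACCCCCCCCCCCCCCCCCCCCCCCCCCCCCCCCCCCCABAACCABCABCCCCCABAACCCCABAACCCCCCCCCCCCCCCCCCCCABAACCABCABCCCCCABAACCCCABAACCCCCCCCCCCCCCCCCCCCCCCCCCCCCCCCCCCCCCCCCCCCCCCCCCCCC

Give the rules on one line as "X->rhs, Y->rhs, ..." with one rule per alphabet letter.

A->CAB, B->AAC, C->CC

  step 0 ⇒ step 1: BBBC ⇒ AAC·AAC·AAC·CC
    B ↦ AAC
    C ↦ CC
    A ↦ CAB  (constrained at step 1)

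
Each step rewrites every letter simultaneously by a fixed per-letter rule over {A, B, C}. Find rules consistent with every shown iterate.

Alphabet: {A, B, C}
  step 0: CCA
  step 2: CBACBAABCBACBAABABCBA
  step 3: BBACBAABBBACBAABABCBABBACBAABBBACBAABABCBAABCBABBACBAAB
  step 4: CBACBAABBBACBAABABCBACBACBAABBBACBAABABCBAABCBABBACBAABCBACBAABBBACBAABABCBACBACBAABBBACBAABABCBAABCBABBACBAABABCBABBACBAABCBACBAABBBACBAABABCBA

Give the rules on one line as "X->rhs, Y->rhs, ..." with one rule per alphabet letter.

  step 3 ⇒ step 4: BBACBAABBBACBAABABCBABBACBAABBBACBAABABCBAABCBABBACBAAB ⇒ CBA·CBA·AB·BBA·CBA·AB·AB·CBA·CBA·CBA·AB·BBA·CBA·AB·AB·CBA·AB·CBA·BBA·CBA·AB·CBA·CBA·AB·BBA·CBA·AB·AB·CBA·CBA·CBA·AB·BBA·CBA·AB·AB·CBA·AB·CBA·BBA·CBA·AB·AB·CBA·BBA·CBA·AB·CBA·CBA·AB·BBA·CBA·AB·AB·CBA
    A ↦ AB
    B ↦ CBA
    C ↦ BBA

A->AB, B->CBA, C->BBA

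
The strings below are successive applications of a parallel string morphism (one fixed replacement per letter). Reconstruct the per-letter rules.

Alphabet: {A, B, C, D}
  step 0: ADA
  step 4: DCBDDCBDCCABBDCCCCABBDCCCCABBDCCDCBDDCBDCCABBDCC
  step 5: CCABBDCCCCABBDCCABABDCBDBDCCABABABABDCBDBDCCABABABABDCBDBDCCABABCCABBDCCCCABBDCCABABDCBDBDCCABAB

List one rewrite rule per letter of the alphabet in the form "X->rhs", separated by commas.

A->DC, B->BD, C->AB, D->CC

  step 4 ⇒ step 5: DCBDDCBDCCABBDCCCCABBDCCCCABBDCCDCBDDCBDCCABBDCC ⇒ CC·AB·BD·CC·CC·AB·BD·CC·AB·AB·DC·BD·BD·CC·AB·AB·AB·AB·DC·BD·BD·CC·AB·AB·AB·AB·DC·BD·BD·CC·AB·AB·CC·AB·BD·CC·CC·AB·BD·CC·AB·AB·DC·BD·BD·CC·AB·AB
    A ↦ DC
    B ↦ BD
    C ↦ AB
    D ↦ CC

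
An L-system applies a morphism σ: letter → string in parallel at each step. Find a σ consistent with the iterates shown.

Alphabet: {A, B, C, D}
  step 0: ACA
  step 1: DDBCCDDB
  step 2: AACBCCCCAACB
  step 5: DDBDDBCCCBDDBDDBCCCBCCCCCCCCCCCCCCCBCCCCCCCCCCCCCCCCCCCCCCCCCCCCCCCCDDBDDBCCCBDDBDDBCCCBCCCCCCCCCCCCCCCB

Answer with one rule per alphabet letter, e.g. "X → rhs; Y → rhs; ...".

  step 1 ⇒ step 2: DDBCCDDB ⇒ A·A·CB·CC·CC·A·A·CB
    B ↦ CB
    C ↦ CC
    D ↦ A
  step 0 ⇒ step 1: ACA ⇒ DDB·CC·DDB
    A ↦ DDB

A->DDB, B->CB, C->CC, D->A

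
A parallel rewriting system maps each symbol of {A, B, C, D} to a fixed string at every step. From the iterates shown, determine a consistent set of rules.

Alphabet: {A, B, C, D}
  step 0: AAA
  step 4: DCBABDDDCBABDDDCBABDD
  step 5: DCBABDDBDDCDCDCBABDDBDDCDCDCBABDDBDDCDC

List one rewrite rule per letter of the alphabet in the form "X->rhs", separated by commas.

A->D, B->BD, C->BA, D->DC

  step 4 ⇒ step 5: DCBABDDDCBABDDDCBABDD ⇒ DC·BA·BD·D·BD·DC·DC·DC·BA·BD·D·BD·DC·DC·DC·BA·BD·D·BD·DC·DC
    A ↦ D
    B ↦ BD
    C ↦ BA
    D ↦ DC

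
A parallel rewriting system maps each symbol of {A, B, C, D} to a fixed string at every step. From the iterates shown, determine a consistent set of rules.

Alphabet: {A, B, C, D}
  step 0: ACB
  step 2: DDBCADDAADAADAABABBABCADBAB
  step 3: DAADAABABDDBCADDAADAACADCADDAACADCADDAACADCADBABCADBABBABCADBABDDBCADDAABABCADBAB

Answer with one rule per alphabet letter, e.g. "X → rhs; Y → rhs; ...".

  step 2 ⇒ step 3: DDBCADDAADAADAABABBABCADBAB ⇒ DAA·DAA·BAB·DDB·CAD·DAA·DAA·CAD·CAD·DAA·CAD·CAD·DAA·CAD·CAD·BAB·CAD·BAB·BAB·CAD·BAB·DDB·CAD·DAA·BAB·CAD·BAB
    A ↦ CAD
    B ↦ BAB
    C ↦ DDB
    D ↦ DAA

A->CAD, B->BAB, C->DDB, D->DAA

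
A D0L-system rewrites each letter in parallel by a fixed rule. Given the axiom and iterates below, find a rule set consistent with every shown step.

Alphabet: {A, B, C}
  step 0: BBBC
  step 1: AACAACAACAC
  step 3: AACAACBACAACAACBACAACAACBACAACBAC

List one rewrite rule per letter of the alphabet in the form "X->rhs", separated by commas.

A->B, B->AAC, C->AC

  step 0 ⇒ step 1: BBBC ⇒ AAC·AAC·AAC·AC
    B ↦ AAC
    C ↦ AC
    A ↦ B  (constrained at step 1)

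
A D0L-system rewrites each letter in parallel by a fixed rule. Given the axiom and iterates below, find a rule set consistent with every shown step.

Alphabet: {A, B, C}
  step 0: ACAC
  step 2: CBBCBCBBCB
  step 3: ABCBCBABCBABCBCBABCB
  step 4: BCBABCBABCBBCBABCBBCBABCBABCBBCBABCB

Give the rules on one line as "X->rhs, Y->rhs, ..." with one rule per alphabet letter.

A->B, B->CB, C->AB

  step 3 ⇒ step 4: ABCBCBABCBABCBCBABCB ⇒ B·CB·AB·CB·AB·CB·B·CB·AB·CB·B·CB·AB·CB·AB·CB·B·CB·AB·CB
    A ↦ B
    B ↦ CB
    C ↦ AB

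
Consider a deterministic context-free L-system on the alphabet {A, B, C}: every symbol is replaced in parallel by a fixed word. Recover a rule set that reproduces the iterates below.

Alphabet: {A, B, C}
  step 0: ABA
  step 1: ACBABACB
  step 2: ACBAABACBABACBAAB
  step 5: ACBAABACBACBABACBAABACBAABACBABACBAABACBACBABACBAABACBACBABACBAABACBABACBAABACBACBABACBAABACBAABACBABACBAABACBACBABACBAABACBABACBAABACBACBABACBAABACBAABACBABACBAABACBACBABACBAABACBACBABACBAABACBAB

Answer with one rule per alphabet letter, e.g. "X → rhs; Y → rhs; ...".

  step 1 ⇒ step 2: ACBABACB ⇒ ACB·A·AB·ACB·AB·ACB·A·AB
    A ↦ ACB
    B ↦ AB
    C ↦ A

A->ACB, B->AB, C->A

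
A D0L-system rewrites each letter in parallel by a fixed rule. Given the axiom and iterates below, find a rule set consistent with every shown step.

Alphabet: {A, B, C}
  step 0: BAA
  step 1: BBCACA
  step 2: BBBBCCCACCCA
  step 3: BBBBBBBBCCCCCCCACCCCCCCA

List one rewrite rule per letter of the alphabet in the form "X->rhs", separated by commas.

A->CA, B->BB, C->CC

  step 2 ⇒ step 3: BBBBCCCACCCA ⇒ BB·BB·BB·BB·CC·CC·CC·CA·CC·CC·CC·CA
    A ↦ CA
    B ↦ BB
    C ↦ CC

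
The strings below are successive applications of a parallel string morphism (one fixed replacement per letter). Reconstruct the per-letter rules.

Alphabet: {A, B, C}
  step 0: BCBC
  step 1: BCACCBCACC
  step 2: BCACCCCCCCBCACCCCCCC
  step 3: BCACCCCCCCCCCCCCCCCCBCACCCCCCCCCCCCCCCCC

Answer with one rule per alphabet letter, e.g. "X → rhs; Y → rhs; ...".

  step 2 ⇒ step 3: BCACCCCCCCBCACCCCCCC ⇒ BCA·CC·C·CC·CC·CC·CC·CC·CC·CC·BCA·CC·C·CC·CC·CC·CC·CC·CC·CC
    A ↦ C
    B ↦ BCA
    C ↦ CC

A->C, B->BCA, C->CC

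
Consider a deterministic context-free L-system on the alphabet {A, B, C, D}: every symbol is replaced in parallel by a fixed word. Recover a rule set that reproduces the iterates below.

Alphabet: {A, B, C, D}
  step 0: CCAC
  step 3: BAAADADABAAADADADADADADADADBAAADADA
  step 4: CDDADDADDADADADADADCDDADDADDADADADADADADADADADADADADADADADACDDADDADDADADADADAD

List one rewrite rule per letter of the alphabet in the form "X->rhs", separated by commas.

A->DAD, B->CD, C->BA, D->A

  step 3 ⇒ step 4: BAAADADABAAADADADADADADADADBAAADADA ⇒ CD·DAD·DAD·DAD·A·DAD·A·DAD·CD·DAD·DAD·DAD·A·DAD·A·DAD·A·DAD·A·DAD·A·DAD·A·DAD·A·DAD·A·CD·DAD·DAD·DAD·A·DAD·A·DAD
    A ↦ DAD
    B ↦ CD
    D ↦ A
    C ↦ BA  (constrained at step 0)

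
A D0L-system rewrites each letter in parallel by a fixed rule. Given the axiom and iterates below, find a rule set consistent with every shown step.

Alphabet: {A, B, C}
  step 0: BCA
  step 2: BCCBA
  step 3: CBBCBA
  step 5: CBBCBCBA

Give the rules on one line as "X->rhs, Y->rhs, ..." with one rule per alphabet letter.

A->BA, B->C, C->B

  step 2 ⇒ step 3: BCCBA ⇒ C·B·B·C·BA
    A ↦ BA
    B ↦ C
    C ↦ B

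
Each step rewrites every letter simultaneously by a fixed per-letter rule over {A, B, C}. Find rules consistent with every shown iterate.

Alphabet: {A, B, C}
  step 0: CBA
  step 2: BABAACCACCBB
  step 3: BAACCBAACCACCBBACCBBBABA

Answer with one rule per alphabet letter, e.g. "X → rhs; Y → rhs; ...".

  step 2 ⇒ step 3: BABAACCACCBB ⇒ BA·ACC·BA·ACC·ACC·B·B·ACC·B·B·BA·BA
    A ↦ ACC
    B ↦ BA
    C ↦ B

A->ACC, B->BA, C->B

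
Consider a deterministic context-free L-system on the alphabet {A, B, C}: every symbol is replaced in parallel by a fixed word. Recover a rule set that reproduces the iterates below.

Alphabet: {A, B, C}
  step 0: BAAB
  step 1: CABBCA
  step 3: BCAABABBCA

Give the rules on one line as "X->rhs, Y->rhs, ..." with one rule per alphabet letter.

A->B, B->CA, C->A

  step 0 ⇒ step 1: BAAB ⇒ CA·B·B·CA
    A ↦ B
    B ↦ CA
    C ↦ A  (constrained at step 1)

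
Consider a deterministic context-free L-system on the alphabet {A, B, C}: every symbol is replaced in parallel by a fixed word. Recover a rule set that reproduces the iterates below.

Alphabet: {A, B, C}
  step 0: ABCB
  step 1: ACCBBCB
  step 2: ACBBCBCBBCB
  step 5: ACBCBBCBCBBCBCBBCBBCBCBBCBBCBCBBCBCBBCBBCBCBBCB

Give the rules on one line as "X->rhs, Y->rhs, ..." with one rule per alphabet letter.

  step 1 ⇒ step 2: ACCBBCB ⇒ AC·B·B·CB·CB·B·CB
    A ↦ AC
    B ↦ CB
    C ↦ B

A->AC, B->CB, C->B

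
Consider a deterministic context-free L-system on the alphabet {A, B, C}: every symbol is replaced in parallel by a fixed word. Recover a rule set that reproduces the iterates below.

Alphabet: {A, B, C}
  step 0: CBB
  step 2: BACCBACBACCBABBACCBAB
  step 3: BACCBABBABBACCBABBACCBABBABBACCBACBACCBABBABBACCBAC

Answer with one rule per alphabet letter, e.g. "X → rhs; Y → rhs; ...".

  step 2 ⇒ step 3: BACCBACBACCBABBACCBAB ⇒ BAC·C·BAB·BAB·BAC·C·BAB·BAC·C·BAB·BAB·BAC·C·BAC·BAC·C·BAB·BAB·BAC·C·BAC
    A ↦ C
    B ↦ BAC
    C ↦ BAB

A->C, B->BAC, C->BAB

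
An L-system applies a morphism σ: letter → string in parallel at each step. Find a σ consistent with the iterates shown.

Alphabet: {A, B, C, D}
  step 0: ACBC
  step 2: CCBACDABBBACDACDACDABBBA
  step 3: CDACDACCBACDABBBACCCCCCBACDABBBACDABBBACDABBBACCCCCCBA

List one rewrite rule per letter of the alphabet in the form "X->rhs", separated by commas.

A->BA, B->CC, C->CDA, D->BB

  step 2 ⇒ step 3: CCBACDABBBACDACDACDABBBA ⇒ CDA·CDA·CC·BA·CDA·BB·BA·CC·CC·CC·BA·CDA·BB·BA·CDA·BB·BA·CDA·BB·BA·CC·CC·CC·BA
    A ↦ BA
    B ↦ CC
    C ↦ CDA
    D ↦ BB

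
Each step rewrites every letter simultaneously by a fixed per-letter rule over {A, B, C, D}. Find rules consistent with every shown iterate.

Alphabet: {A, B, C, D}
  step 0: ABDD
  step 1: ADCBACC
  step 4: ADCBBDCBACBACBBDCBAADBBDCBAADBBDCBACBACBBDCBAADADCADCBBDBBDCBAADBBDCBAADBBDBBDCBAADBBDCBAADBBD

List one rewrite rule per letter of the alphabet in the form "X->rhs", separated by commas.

A->AD, B->CBA, C->BBD, D->C

  step 0 ⇒ step 1: ABDD ⇒ AD·CBA·C·C
    A ↦ AD
    B ↦ CBA
    D ↦ C
    C ↦ BBD  (constrained at step 1)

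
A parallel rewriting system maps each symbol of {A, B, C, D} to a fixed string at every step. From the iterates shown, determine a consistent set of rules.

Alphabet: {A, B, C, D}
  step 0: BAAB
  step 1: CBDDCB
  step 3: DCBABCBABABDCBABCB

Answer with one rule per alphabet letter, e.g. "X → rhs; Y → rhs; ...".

  step 0 ⇒ step 1: BAAB ⇒ CB·D·D·CB
    A ↦ D
    B ↦ CB
    C ↦ AB  (constrained at step 1)
    D ↦ C  (constrained at step 1)

A->D, B->CB, C->AB, D->C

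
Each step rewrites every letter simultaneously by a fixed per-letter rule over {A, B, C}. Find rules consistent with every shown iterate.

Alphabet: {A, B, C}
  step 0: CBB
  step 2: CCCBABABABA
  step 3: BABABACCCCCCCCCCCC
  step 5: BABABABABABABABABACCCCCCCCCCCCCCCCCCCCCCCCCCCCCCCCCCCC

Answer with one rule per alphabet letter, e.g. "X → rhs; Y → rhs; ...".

  step 2 ⇒ step 3: CCCBABABABA ⇒ BA·BA·BA·CC·C·CC·C·CC·C·CC·C
    A ↦ C
    B ↦ CC
    C ↦ BA

A->C, B->CC, C->BA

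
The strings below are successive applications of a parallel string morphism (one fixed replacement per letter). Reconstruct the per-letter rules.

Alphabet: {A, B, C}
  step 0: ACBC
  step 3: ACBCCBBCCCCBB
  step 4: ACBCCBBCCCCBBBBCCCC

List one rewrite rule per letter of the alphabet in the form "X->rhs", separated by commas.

  step 3 ⇒ step 4: ACBCCBBCCCCBB ⇒ AC·B·CC·B·B·CC·CC·B·B·B·B·CC·CC
    A ↦ AC
    B ↦ CC
    C ↦ B

A->AC, B->CC, C->B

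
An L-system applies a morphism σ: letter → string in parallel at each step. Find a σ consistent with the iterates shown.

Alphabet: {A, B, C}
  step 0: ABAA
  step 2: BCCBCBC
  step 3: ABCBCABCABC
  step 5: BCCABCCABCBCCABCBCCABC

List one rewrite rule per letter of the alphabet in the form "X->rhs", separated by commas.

  step 2 ⇒ step 3: BCCBCBC ⇒ A·BC·BC·A·BC·A·BC
    B ↦ A
    C ↦ BC
    A ↦ C  (constrained at step 0)

A->C, B->A, C->BC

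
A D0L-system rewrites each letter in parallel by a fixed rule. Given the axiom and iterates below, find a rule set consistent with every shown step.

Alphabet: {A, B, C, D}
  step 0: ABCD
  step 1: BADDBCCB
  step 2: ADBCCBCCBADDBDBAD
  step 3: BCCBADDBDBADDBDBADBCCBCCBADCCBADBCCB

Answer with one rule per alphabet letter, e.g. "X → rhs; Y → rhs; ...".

A->B, B->AD, C->DB, D->CCB

  step 2 ⇒ step 3: ADBCCBCCBADDBDBAD ⇒ B·CCB·AD·DB·DB·AD·DB·DB·AD·B·CCB·CCB·AD·CCB·AD·B·CCB
    A ↦ B
    B ↦ AD
    C ↦ DB
    D ↦ CCB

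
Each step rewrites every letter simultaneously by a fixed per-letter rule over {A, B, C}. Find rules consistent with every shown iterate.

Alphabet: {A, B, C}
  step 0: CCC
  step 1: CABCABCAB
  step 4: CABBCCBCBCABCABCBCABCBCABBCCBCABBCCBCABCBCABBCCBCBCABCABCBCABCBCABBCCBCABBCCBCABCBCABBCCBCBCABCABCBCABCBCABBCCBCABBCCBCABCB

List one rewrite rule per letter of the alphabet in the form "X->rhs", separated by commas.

A->BC, B->CB, C->CAB

  step 0 ⇒ step 1: CCC ⇒ CAB·CAB·CAB
    C ↦ CAB
    A ↦ BC  (constrained at step 1)
    B ↦ CB  (constrained at step 1)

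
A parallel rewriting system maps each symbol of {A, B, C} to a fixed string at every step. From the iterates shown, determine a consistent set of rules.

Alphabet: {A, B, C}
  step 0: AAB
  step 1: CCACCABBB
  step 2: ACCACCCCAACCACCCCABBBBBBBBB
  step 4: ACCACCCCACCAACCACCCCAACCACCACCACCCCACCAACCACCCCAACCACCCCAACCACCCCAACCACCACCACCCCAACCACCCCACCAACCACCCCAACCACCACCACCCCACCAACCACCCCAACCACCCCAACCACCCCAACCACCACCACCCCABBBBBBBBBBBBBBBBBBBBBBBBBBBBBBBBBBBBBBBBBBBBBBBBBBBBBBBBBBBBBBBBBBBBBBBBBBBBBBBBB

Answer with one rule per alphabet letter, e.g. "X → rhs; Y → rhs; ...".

A->CCA, B->BBB, C->ACC

  step 1 ⇒ step 2: CCACCABBB ⇒ ACC·ACC·CCA·ACC·ACC·CCA·BBB·BBB·BBB
    A ↦ CCA
    B ↦ BBB
    C ↦ ACC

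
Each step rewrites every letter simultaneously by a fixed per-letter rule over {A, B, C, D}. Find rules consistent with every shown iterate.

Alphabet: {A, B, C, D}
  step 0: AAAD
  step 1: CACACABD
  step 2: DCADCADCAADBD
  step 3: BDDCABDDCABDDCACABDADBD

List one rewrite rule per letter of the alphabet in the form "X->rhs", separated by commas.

A->CA, B->AD, C->D, D->BD

  step 2 ⇒ step 3: DCADCADCAADBD ⇒ BD·D·CA·BD·D·CA·BD·D·CA·CA·BD·AD·BD
    A ↦ CA
    B ↦ AD
    C ↦ D
    D ↦ BD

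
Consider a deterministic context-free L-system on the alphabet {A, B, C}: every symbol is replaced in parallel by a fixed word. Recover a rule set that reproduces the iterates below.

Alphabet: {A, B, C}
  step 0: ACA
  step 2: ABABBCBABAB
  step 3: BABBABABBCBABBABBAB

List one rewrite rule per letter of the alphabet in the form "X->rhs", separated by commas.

A->B, B->AB, C->BCB

  step 2 ⇒ step 3: ABABBCBABAB ⇒ B·AB·B·AB·AB·BCB·AB·B·AB·B·AB
    A ↦ B
    B ↦ AB
    C ↦ BCB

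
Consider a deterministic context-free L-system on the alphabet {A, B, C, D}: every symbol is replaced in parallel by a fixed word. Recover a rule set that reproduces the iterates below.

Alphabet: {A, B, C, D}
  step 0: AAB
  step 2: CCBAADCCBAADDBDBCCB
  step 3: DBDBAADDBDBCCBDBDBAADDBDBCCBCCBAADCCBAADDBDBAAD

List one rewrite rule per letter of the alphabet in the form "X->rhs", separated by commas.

  step 2 ⇒ step 3: CCBAADCCBAADDBDBCCB ⇒ DB·DB·AAD·DB·DB·CCB·DB·DB·AAD·DB·DB·CCB·CCB·AAD·CCB·AAD·DB·DB·AAD
    A ↦ DB
    B ↦ AAD
    C ↦ DB
    D ↦ CCB

A->DB, B->AAD, C->DB, D->CCB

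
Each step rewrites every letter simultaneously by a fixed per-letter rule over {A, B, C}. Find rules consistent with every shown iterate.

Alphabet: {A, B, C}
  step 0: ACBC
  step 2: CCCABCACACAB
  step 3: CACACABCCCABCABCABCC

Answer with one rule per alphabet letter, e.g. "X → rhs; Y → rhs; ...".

A->B, B->CC, C->CA

  step 2 ⇒ step 3: CCCABCACACAB ⇒ CA·CA·CA·B·CC·CA·B·CA·B·CA·B·CC
    A ↦ B
    B ↦ CC
    C ↦ CA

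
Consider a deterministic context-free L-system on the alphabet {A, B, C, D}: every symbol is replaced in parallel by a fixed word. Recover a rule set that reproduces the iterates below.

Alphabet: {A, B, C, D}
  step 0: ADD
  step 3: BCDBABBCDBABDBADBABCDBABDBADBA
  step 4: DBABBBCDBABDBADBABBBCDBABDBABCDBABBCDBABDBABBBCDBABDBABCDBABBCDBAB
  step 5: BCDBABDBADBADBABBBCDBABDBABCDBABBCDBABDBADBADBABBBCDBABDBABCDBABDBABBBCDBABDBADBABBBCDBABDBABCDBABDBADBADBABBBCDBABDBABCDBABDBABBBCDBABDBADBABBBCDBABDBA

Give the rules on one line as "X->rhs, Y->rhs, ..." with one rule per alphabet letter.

  step 4 ⇒ step 5: DBABBBCDBABDBADBABBBCDBABDBABCDBABBCDBABDBABBBCDBABDBABCDBABBCDBAB ⇒ BC·DBA·B·DBA·DBA·DBA·BB·BC·DBA·B·DBA·BC·DBA·B·BC·DBA·B·DBA·DBA·DBA·BB·BC·DBA·B·DBA·BC·DBA·B·DBA·BB·BC·DBA·B·DBA·DBA·BB·BC·DBA·B·DBA·BC·DBA·B·DBA·DBA·DBA·BB·BC·DBA·B·DBA·BC·DBA·B·DBA·BB·BC·DBA·B·DBA·DBA·BB·BC·DBA·B·DBA
    A ↦ B
    B ↦ DBA
    C ↦ BB
    D ↦ BC

A->B, B->DBA, C->BB, D->BC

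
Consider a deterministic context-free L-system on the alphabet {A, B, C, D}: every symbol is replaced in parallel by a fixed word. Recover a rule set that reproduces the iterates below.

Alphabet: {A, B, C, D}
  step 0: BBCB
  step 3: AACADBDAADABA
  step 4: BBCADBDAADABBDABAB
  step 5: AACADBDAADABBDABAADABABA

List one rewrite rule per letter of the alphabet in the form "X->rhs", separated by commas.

A->B, B->A, C->CAD, D->DA

  step 4 ⇒ step 5: BBCADBDAADABBDABAB ⇒ A·A·CAD·B·DA·A·DA·B·B·DA·B·A·A·DA·B·A·B·A
    A ↦ B
    B ↦ A
    C ↦ CAD
    D ↦ DA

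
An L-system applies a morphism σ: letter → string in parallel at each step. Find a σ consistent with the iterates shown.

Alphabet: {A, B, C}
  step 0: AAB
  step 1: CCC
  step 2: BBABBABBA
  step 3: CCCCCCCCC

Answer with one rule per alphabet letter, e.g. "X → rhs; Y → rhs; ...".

A->C, B->C, C->BBA

  step 2 ⇒ step 3: BBABBABBA ⇒ C·C·C·C·C·C·C·C·C
    A ↦ C
    B ↦ C
  step 1 ⇒ step 2: CCC ⇒ BBA·BBA·BBA
    C ↦ BBA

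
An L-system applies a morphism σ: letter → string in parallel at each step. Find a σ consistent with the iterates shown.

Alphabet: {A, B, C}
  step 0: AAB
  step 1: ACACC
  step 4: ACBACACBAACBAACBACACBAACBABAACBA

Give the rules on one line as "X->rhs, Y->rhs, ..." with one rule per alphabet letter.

A->AC, B->C, C->BA

  step 0 ⇒ step 1: AAB ⇒ AC·AC·C
    A ↦ AC
    B ↦ C
    C ↦ BA  (constrained at step 1)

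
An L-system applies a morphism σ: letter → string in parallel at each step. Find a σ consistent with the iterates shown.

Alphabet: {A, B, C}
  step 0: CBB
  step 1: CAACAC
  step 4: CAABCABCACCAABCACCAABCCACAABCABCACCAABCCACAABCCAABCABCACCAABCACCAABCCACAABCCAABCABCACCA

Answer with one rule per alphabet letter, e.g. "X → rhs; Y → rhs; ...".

A->ABC, B->AC, C->CA

  step 0 ⇒ step 1: CBB ⇒ CA·AC·AC
    B ↦ AC
    C ↦ CA
    A ↦ ABC  (constrained at step 1)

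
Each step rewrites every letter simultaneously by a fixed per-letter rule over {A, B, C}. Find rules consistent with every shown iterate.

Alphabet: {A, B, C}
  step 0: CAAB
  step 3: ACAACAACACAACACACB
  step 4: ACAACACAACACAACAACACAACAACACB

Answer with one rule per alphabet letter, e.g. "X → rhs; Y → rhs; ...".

  step 3 ⇒ step 4: ACAACAACACAACACACB ⇒ AC·A·AC·AC·A·AC·AC·A·AC·A·AC·AC·A·AC·A·AC·A·CB
    A ↦ AC
    B ↦ CB
    C ↦ A

A->AC, B->CB, C->A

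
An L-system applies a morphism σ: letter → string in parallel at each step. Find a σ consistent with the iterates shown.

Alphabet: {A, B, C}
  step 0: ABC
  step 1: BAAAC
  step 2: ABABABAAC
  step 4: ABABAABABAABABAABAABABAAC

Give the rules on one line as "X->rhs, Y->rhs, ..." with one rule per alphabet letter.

  step 1 ⇒ step 2: BAAAC ⇒ A·BA·BA·BA·AC
    A ↦ BA
    B ↦ A
    C ↦ AC

A->BA, B->A, C->AC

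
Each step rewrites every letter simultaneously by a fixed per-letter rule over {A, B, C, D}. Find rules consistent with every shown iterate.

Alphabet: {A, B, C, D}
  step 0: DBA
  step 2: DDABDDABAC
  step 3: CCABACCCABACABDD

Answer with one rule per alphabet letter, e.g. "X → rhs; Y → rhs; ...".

  step 2 ⇒ step 3: DDABDDABAC ⇒ C·C·AB·AC·C·C·AB·AC·AB·DD
    A ↦ AB
    B ↦ AC
    C ↦ DD
    D ↦ C

A->AB, B->AC, C->DD, D->C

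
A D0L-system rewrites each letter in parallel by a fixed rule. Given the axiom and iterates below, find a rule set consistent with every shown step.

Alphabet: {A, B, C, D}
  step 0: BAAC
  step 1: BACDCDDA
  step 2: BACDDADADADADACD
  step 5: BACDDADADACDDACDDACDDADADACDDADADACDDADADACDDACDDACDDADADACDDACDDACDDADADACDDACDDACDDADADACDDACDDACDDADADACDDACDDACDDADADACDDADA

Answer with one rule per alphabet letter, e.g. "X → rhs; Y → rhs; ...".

A->CD, B->BA, C->DA, D->DA

  step 1 ⇒ step 2: BACDCDDA ⇒ BA·CD·DA·DA·DA·DA·DA·CD
    A ↦ CD
    B ↦ BA
    C ↦ DA
    D ↦ DA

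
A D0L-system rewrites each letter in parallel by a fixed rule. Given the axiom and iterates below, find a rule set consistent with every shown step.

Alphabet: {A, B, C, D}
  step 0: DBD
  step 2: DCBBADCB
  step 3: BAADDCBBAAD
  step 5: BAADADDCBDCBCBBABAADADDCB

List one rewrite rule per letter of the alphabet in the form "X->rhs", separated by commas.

A->CB, B->D, C->A, D->BA

  step 2 ⇒ step 3: DCBBADCB ⇒ BA·A·D·D·CB·BA·A·D
    A ↦ CB
    B ↦ D
    C ↦ A
    D ↦ BA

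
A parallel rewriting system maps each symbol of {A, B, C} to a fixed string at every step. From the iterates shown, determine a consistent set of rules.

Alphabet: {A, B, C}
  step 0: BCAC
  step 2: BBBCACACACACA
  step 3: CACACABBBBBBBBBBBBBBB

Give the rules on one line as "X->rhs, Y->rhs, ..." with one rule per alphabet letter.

A->B, B->CA, C->BB

  step 2 ⇒ step 3: BBBCACACACACA ⇒ CA·CA·CA·BB·B·BB·B·BB·B·BB·B·BB·B
    A ↦ B
    B ↦ CA
    C ↦ BB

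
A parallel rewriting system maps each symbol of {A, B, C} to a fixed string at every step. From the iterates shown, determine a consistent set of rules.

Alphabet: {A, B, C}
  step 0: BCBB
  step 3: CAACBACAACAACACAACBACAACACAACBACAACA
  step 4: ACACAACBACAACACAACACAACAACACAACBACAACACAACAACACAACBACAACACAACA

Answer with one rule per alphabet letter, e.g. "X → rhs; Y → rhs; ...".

A->CA, B->CBA, C->A

  step 3 ⇒ step 4: CAACBACAACAACACAACBACAACACAACBACAACA ⇒ A·CA·CA·A·CBA·CA·A·CA·CA·A·CA·CA·A·CA·A·CA·CA·A·CBA·CA·A·CA·CA·A·CA·A·CA·CA·A·CBA·CA·A·CA·CA·A·CA
    A ↦ CA
    B ↦ CBA
    C ↦ A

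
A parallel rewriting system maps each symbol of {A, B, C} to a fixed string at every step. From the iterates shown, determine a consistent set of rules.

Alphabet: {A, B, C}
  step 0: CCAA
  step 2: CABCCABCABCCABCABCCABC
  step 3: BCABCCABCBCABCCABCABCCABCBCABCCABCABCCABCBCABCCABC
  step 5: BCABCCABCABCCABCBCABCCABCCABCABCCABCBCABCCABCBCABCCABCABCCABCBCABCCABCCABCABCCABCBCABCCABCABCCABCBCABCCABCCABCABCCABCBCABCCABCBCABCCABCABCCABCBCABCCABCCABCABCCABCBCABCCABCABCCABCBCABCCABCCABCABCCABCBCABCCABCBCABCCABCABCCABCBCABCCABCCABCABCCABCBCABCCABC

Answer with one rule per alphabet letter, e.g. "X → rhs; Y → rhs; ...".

A->ABC, B->CA, C->BC

  step 2 ⇒ step 3: CABCCABCABCCABCABCCABC ⇒ BC·ABC·CA·BC·BC·ABC·CA·BC·ABC·CA·BC·BC·ABC·CA·BC·ABC·CA·BC·BC·ABC·CA·BC
    A ↦ ABC
    B ↦ CA
    C ↦ BC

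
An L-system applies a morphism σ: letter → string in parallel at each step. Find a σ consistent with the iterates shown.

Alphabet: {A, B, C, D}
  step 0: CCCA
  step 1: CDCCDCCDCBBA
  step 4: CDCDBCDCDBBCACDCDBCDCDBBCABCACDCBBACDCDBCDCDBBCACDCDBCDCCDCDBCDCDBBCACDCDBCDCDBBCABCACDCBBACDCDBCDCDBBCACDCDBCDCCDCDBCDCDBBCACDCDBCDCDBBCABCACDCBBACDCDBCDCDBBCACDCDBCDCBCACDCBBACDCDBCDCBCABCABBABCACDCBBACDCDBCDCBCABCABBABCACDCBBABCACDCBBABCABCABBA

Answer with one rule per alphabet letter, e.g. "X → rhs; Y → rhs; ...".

  step 0 ⇒ step 1: CCCA ⇒ CDC·CDC·CDC·BBA
    A ↦ BBA
    C ↦ CDC
    B ↦ BCA  (constrained at step 1)
    D ↦ DB  (constrained at step 1)

A->BBA, B->BCA, C->CDC, D->DB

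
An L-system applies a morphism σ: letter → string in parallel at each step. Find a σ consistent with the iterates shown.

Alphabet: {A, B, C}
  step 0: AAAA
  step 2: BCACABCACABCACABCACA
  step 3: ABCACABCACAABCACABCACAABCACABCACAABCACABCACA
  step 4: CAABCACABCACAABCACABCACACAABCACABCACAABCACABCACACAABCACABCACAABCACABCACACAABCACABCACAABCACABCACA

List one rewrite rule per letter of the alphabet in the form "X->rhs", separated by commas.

A->CA, B->A, C->BCA

  step 3 ⇒ step 4: ABCACABCACAABCACABCACAABCACABCACAABCACABCACA ⇒ CA·A·BCA·CA·BCA·CA·A·BCA·CA·BCA·CA·CA·A·BCA·CA·BCA·CA·A·BCA·CA·BCA·CA·CA·A·BCA·CA·BCA·CA·A·BCA·CA·BCA·CA·CA·A·BCA·CA·BCA·CA·A·BCA·CA·BCA·CA
    A ↦ CA
    B ↦ A
    C ↦ BCA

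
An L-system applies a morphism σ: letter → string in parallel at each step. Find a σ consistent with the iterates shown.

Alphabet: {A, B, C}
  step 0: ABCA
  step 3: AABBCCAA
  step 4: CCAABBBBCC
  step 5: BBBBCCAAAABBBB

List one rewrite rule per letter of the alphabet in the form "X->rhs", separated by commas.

  step 4 ⇒ step 5: CCAABBBBCC ⇒ BB·BB·C·C·A·A·A·A·BB·BB
    A ↦ C
    B ↦ A
    C ↦ BB

A->C, B->A, C->BB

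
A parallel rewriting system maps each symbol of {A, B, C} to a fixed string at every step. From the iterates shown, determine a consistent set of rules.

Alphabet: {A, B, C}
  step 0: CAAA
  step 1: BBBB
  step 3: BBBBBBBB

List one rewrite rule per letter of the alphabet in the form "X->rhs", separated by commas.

  step 0 ⇒ step 1: CAAA ⇒ B·B·B·B
    A ↦ B
    C ↦ B
    B ↦ CA  (constrained at step 1)

A->B, B->CA, C->B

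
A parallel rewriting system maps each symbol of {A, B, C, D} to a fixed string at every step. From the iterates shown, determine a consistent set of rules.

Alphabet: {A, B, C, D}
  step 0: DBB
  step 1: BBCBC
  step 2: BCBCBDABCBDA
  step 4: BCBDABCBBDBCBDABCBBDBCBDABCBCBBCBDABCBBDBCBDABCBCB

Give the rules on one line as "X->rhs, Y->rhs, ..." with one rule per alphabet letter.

A->BD, B->BC, C->BDA, D->B

  step 1 ⇒ step 2: BBCBC ⇒ BC·BC·BDA·BC·BDA
    B ↦ BC
    C ↦ BDA
    A ↦ BD  (constrained at step 2)
  step 0 ⇒ step 1: DBB ⇒ B·BC·BC
    D ↦ B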